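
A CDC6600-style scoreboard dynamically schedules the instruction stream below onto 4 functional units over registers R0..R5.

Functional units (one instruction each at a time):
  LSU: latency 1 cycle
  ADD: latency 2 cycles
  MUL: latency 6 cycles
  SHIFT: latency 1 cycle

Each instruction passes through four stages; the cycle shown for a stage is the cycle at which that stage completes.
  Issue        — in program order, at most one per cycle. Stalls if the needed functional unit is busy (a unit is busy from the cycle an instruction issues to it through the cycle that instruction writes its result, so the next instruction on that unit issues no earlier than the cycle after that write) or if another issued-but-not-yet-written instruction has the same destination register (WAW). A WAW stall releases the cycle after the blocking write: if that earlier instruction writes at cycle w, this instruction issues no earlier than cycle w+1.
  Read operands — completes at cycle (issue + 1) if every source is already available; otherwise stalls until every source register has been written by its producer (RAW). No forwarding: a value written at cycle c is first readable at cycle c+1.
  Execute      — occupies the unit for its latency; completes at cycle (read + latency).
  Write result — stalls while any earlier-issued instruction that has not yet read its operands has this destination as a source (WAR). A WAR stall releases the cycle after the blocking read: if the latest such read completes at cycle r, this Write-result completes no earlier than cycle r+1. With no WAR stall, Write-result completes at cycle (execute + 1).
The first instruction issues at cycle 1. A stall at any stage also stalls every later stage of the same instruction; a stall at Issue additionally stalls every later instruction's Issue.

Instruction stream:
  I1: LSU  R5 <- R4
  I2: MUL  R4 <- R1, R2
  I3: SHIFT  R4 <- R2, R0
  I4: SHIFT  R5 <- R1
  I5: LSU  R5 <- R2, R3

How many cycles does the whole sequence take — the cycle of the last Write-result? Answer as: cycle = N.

c1: I1→LSU
c2: I1 RO, I2→MUL
c3: I1 EX, I2 RO
c4: I1 WR R5
c9: I2 EX
c10: I2 WR R4
c11: I3→SHIFT
c12: I3 RO
c13: I3 EX
c14: I3 WR R4
c15: I4→SHIFT
c16: I4 RO
c17: I4 EX
c18: I4 WR R5
c19: I5→LSU
c20: I5 RO
c21: I5 EX
c22: I5 WR R5

cycle = 22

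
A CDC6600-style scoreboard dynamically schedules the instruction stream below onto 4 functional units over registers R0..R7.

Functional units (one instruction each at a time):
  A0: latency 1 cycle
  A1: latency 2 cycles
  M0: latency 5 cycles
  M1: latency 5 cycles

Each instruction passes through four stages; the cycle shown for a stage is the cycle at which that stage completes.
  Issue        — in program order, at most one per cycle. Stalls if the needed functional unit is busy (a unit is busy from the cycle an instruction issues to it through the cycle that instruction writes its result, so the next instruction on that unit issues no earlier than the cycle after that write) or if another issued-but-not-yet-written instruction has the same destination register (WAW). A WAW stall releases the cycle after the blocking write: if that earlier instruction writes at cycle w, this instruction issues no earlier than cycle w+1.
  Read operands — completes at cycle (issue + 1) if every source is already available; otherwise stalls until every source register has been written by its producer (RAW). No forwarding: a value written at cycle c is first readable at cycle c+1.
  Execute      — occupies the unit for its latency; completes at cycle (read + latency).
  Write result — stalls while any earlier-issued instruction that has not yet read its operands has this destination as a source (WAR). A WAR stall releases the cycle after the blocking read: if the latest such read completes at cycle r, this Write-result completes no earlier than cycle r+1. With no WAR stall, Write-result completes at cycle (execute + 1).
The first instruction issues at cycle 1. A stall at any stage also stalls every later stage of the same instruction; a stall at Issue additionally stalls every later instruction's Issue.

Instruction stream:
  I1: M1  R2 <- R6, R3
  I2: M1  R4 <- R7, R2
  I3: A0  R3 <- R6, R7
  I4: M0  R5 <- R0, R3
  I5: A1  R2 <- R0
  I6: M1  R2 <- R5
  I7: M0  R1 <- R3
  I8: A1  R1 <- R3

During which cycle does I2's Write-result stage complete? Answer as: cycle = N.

I1: IS=1 RO=2 EX=7 WR=8
I2: IS=9 RO=10 EX=15 WR=16  [struct: M1 busy until I1 writes@8]
I3: IS=10 RO=11 EX=12 WR=13
I4: IS=11 RO=14 EX=19 WR=20  [RAW R3: wait I3 write@13]
I5: IS=12 RO=13 EX=15 WR=16
I6: IS=17 RO=21 EX=26 WR=27  [WAW R2: wait I5 write@16; RAW R5: wait I4 write@20]
I7: IS=21 RO=22 EX=27 WR=28  [struct: M0 busy until I4 writes@20]
I8: IS=29 RO=30 EX=32 WR=33  [WAW R1: wait I7 write@28]

cycle = 16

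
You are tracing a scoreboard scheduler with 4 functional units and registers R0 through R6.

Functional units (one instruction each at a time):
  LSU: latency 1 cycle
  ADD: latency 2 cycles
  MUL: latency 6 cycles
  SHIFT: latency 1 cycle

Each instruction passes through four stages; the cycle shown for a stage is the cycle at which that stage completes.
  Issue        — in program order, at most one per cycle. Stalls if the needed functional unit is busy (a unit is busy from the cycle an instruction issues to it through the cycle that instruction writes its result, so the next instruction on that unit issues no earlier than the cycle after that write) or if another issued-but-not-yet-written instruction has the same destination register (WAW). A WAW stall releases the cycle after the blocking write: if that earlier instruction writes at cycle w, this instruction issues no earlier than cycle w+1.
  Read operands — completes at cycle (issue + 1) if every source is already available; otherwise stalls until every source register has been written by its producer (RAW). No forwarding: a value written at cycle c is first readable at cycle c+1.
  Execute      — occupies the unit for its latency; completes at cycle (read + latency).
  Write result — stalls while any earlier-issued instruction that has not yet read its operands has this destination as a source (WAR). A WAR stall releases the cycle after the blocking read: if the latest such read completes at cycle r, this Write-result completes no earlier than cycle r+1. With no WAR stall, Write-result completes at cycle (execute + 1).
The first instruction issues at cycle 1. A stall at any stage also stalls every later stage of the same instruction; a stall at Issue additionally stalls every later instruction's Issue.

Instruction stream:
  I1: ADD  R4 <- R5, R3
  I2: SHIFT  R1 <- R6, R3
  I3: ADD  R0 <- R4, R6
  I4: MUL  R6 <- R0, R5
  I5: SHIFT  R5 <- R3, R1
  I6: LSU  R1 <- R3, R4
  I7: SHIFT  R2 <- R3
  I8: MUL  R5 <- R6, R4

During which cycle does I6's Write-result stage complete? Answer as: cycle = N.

I1 -> (1, 2, 4, 5)
I2 -> (2, 3, 4, 5)
I3 -> (6, 7, 9, 10)  // struct: ADD busy until I1 writes@5
I4 -> (7, 11, 17, 18)  // RAW R0: wait I3 write@10
I5 -> (8, 9, 10, 12)  // WAR R5: wait I4 read@11
I6 -> (9, 10, 11, 12)
I7 -> (13, 14, 15, 16)  // struct: SHIFT busy until I5 writes@12
I8 -> (19, 20, 26, 27)  // struct: MUL busy until I4 writes@18

cycle = 12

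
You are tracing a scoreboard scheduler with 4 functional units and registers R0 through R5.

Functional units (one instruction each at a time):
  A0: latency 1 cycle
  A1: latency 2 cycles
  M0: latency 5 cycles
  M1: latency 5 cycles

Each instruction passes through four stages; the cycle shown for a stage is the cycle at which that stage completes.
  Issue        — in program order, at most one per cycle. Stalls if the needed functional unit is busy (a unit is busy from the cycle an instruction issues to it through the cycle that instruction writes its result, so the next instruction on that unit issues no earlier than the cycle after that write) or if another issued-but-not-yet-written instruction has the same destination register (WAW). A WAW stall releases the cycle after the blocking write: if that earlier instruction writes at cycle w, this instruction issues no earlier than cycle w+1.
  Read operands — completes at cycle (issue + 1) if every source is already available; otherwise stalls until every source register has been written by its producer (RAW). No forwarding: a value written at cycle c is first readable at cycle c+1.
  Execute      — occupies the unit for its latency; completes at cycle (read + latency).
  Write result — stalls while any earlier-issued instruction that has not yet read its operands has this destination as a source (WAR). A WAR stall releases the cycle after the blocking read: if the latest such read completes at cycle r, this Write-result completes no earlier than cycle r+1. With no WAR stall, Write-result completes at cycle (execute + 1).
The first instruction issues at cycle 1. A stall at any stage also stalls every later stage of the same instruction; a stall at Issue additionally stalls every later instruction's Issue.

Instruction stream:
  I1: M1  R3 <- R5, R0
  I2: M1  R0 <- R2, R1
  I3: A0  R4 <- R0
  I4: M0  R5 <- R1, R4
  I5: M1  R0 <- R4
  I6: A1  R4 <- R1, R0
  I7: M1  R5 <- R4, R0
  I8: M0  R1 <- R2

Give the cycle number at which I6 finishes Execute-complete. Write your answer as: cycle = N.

cycle = 29

I1: IS=1 RO=2 EX=7 WR=8
I2: IS=9 RO=10 EX=15 WR=16  [struct: M1 busy until I1 writes@8]
I3: IS=10 RO=17 EX=18 WR=19  [RAW R0: wait I2 write@16]
I4: IS=11 RO=20 EX=25 WR=26  [RAW R4: wait I3 write@19]
I5: IS=17 RO=20 EX=25 WR=26  [struct: M1 busy until I2 writes@16; RAW R4: wait I3 write@19]
I6: IS=20 RO=27 EX=29 WR=30  [WAW R4: wait I3 write@19; RAW R0: wait I5 write@26]
I7: IS=27 RO=31 EX=36 WR=37  [struct: M1 busy until I5 writes@26; RAW R4: wait I6 write@30]
I8: IS=28 RO=29 EX=34 WR=35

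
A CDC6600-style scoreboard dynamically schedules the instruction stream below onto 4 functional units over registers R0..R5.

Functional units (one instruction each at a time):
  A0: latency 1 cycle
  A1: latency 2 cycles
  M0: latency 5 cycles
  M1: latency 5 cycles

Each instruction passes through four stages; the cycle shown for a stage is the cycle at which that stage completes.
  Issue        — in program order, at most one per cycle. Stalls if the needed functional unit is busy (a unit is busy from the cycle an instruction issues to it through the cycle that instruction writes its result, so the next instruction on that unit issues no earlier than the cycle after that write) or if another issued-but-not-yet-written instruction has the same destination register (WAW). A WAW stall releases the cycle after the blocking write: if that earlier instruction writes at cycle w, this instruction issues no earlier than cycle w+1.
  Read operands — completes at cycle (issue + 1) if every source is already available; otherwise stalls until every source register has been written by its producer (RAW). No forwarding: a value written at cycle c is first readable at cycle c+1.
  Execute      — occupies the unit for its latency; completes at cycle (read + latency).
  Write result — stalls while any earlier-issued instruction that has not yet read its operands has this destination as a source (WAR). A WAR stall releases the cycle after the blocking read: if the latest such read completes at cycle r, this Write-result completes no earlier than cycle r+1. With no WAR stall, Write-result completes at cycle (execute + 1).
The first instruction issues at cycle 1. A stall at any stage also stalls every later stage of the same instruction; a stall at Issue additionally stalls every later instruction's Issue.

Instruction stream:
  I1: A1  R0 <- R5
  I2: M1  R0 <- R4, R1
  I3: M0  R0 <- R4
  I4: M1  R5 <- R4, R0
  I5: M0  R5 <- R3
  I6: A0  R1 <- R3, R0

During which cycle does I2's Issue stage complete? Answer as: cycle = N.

cycle = 6

c1: issue I1 (A1)
c2: I1 read-ops
c4: I1 finished on A1
c5: I1→R0
c6: issue I2 (M1)
c7: I2 read-ops
c12: I2 finished on M1
c13: I2→R0
c14: issue I3 (M0)
c15: I3 read-ops | issue I4 (M1)
c20: I3 finished on M0
c21: I3→R0
c22: I4 read-ops
c27: I4 finished on M1
c28: I4→R5
c29: issue I5 (M0)
c30: I5 read-ops | issue I6 (A0)
c31: I6 read-ops
c32: I6 finished on A0
c33: I6→R1
c35: I5 finished on M0
c36: I5→R5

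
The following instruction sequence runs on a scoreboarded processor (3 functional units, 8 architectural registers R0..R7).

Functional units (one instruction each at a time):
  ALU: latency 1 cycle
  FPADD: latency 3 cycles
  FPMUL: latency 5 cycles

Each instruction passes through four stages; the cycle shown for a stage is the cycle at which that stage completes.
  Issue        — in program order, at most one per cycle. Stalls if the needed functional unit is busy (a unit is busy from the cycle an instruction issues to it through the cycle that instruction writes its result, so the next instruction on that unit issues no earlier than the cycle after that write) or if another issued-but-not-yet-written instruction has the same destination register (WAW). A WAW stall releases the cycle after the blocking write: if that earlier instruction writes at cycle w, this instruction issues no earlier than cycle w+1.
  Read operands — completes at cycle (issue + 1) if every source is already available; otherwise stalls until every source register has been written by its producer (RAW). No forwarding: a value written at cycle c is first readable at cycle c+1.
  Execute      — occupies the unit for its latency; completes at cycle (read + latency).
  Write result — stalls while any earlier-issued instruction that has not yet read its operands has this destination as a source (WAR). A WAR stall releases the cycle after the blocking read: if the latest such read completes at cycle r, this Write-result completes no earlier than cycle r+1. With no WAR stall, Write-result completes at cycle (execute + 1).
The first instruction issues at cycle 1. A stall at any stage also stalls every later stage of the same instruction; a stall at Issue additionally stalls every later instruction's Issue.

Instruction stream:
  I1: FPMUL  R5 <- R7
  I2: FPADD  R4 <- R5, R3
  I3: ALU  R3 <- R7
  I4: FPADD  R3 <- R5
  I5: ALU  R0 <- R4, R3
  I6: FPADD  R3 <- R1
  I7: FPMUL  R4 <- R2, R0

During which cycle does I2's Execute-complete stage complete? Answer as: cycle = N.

t=1  I1 issues→FPMUL
t=2  I1 reads, I2 issues→FPADD
t=3  I3 issues→ALU
t=4  I3 reads
t=5  I3 exec-done
t=7  I1 exec-done
t=8  I1 writes R5
t=9  I2 reads
t=10  I3 writes R3
t=12  I2 exec-done
t=13  I2 writes R4
t=14  I4 issues→FPADD
t=15  I4 reads, I5 issues→ALU
t=18  I4 exec-done
t=19  I4 writes R3
t=20  I5 reads, I6 issues→FPADD
t=21  I5 exec-done, I6 reads, I7 issues→FPMUL
t=22  I5 writes R0
t=23  I7 reads
t=24  I6 exec-done
t=25  I6 writes R3
t=28  I7 exec-done
t=29  I7 writes R4

cycle = 12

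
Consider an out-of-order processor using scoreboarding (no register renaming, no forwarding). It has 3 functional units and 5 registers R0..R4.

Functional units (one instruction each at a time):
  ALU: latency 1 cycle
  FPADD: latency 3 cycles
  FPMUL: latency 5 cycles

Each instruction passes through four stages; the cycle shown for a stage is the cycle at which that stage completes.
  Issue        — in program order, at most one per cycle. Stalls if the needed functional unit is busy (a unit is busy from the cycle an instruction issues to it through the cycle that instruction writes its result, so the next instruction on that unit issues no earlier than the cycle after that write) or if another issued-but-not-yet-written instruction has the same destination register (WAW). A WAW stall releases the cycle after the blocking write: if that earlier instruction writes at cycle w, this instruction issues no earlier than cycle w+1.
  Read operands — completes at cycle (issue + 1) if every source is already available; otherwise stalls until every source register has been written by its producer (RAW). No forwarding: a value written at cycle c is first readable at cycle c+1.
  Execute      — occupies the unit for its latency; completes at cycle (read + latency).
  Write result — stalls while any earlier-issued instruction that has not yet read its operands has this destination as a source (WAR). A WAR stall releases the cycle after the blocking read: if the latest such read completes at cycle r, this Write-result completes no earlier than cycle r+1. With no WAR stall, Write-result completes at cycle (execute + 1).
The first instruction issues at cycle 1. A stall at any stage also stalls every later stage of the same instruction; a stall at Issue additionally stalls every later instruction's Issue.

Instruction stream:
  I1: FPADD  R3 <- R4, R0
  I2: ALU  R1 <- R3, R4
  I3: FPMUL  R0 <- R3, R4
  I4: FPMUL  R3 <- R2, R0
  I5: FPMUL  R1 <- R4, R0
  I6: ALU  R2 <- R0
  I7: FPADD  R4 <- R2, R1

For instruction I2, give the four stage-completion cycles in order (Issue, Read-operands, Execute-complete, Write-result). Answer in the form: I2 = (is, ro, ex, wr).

I2 = (2, 7, 8, 9)

  I1 | 1 | 2 | 5 | 6
  I2 | 2 | 7 | 8 | 9   RAW R3: wait I1 write@6
  I3 | 3 | 7 | 12 | 13   RAW R3: wait I1 write@6
  I4 | 14 | 15 | 20 | 21   struct: FPMUL busy until I3 writes@13
  I5 | 22 | 23 | 28 | 29   struct: FPMUL busy until I4 writes@21
  I6 | 23 | 24 | 25 | 26
  I7 | 24 | 30 | 33 | 34   RAW R1: wait I5 write@29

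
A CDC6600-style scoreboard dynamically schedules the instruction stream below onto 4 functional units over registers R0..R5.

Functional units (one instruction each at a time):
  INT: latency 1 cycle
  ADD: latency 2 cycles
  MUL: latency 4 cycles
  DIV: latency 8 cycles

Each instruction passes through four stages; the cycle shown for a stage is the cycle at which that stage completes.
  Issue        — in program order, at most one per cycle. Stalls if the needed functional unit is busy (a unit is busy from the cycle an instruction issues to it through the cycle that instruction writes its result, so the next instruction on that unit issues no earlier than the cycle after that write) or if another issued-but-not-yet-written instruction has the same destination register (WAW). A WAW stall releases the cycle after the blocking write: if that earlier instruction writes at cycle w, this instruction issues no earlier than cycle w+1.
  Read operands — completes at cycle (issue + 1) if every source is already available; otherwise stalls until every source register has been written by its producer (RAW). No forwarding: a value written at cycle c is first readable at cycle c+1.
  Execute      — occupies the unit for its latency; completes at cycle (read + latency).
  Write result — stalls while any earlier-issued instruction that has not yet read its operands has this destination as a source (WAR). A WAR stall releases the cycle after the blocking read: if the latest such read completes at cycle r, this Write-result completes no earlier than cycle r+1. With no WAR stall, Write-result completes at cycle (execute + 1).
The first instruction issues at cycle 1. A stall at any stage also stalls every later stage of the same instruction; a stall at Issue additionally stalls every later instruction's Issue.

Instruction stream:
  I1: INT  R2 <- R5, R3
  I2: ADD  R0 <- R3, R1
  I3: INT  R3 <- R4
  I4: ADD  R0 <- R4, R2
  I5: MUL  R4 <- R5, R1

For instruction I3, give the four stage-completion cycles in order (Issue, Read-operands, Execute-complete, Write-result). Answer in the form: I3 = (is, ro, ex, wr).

I3 = (5, 6, 7, 8)

I1  is:1  ro:2  ex:3  wr:4
I2  is:2  ro:3  ex:5  wr:6
I3  is:5  ro:6  ex:7  wr:8  — struct: INT busy until I1 writes@4
I4  is:7  ro:8  ex:10  wr:11  — struct: ADD busy until I2 writes@6
I5  is:8  ro:9  ex:13  wr:14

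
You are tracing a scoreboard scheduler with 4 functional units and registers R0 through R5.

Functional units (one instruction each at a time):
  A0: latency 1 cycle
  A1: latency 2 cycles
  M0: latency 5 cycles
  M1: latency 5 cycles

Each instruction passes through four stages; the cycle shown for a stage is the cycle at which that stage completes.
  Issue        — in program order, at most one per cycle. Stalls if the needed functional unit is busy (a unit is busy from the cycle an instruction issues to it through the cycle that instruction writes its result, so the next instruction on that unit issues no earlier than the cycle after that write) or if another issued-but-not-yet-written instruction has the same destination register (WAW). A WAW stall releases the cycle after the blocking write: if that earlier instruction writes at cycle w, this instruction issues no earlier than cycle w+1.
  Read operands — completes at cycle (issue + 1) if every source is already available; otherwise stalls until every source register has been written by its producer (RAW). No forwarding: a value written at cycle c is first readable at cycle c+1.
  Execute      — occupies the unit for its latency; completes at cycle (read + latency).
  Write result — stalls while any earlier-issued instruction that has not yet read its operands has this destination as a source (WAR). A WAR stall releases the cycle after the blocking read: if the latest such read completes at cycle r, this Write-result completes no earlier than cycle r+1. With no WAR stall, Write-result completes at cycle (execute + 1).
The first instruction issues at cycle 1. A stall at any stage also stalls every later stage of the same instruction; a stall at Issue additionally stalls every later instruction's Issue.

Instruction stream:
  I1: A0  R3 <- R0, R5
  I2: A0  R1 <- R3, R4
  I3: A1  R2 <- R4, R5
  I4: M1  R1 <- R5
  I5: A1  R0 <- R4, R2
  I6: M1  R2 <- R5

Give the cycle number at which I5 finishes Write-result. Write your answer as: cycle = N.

cycle = 15

I1: IS=1 RO=2 EX=3 WR=4
I2: IS=5 RO=6 EX=7 WR=8  [struct: A0 busy until I1 writes@4]
I3: IS=6 RO=7 EX=9 WR=10
I4: IS=9 RO=10 EX=15 WR=16  [WAW R1: wait I2 write@8]
I5: IS=11 RO=12 EX=14 WR=15  [struct: A1 busy until I3 writes@10]
I6: IS=17 RO=18 EX=23 WR=24  [struct: M1 busy until I4 writes@16]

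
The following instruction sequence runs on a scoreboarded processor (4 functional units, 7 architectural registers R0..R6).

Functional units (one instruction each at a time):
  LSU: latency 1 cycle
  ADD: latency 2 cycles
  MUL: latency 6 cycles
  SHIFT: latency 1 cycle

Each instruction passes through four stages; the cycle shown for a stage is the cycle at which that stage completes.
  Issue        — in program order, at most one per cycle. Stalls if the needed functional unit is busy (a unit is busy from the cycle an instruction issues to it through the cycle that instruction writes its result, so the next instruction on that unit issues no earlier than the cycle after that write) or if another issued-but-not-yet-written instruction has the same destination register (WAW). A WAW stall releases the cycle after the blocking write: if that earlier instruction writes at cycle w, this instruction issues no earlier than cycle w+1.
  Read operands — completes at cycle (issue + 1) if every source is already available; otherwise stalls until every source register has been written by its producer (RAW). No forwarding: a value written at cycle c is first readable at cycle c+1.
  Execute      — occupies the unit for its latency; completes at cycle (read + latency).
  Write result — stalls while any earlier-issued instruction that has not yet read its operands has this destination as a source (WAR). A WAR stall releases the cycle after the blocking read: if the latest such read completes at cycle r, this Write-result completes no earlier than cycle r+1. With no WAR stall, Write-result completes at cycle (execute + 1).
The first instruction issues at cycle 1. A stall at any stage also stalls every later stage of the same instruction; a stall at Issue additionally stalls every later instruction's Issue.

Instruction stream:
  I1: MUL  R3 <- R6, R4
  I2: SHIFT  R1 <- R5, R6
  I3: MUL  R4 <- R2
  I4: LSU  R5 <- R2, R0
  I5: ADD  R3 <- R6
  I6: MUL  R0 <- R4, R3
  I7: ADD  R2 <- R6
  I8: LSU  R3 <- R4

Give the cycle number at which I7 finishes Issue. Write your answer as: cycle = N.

cycle = 20

I1  is:1  ro:2  ex:8  wr:9
I2  is:2  ro:3  ex:4  wr:5
I3  is:10  ro:11  ex:17  wr:18  — struct: MUL busy until I1 writes@9
I4  is:11  ro:12  ex:13  wr:14
I5  is:12  ro:13  ex:15  wr:16
I6  is:19  ro:20  ex:26  wr:27  — struct: MUL busy until I3 writes@18
I7  is:20  ro:21  ex:23  wr:24
I8  is:21  ro:22  ex:23  wr:24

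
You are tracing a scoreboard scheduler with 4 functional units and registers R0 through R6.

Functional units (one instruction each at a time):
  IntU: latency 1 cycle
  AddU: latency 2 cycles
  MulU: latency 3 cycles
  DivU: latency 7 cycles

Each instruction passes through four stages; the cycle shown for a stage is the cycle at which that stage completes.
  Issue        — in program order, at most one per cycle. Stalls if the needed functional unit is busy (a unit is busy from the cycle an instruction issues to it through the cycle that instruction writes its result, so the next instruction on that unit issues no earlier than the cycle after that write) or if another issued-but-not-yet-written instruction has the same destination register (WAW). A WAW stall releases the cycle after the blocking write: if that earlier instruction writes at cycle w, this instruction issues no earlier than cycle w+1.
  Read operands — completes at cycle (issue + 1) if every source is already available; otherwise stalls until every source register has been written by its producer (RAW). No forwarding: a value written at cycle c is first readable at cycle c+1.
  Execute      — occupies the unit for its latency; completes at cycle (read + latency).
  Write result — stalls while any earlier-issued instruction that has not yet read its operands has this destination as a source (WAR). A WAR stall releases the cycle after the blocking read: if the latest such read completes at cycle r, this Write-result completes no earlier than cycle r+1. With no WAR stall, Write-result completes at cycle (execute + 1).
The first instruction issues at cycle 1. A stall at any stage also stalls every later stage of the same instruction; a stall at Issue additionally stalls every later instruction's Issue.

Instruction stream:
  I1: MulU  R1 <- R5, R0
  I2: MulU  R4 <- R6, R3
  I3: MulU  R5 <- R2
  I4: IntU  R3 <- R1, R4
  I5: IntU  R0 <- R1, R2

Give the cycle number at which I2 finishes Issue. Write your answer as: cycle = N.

cycle = 7

[1] I1 issues→MulU
[2] I1 reads
[5] I1 exec-done
[6] I1 writes R1
[7] I2 issues→MulU
[8] I2 reads
[11] I2 exec-done
[12] I2 writes R4
[13] I3 issues→MulU
[14] I3 reads · I4 issues→IntU
[15] I4 reads
[16] I4 exec-done
[17] I3 exec-done · I4 writes R3
[18] I3 writes R5 · I5 issues→IntU
[19] I5 reads
[20] I5 exec-done
[21] I5 writes R0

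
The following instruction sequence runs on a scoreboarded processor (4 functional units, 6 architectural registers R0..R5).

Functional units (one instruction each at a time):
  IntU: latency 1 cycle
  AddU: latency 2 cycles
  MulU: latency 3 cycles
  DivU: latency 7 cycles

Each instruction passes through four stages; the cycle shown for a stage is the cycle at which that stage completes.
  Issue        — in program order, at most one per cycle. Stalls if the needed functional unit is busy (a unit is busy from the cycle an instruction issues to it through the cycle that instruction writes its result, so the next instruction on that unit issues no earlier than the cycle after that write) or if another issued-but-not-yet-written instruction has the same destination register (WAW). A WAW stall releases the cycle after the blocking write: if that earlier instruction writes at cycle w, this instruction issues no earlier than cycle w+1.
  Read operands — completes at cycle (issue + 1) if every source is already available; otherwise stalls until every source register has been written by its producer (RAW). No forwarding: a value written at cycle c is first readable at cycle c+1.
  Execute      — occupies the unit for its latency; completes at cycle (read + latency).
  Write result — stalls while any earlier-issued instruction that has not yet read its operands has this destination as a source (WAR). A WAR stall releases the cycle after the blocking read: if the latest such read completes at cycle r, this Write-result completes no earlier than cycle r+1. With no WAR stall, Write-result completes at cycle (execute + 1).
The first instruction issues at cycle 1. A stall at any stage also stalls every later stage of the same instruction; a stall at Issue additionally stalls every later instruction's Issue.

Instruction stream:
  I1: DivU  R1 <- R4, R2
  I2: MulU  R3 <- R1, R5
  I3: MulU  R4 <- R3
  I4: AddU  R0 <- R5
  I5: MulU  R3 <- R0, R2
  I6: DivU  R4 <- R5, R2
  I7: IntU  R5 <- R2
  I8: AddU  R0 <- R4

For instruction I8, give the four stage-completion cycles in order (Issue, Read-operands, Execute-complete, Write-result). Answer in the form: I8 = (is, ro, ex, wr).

I8 = (25, 33, 35, 36)

[1] issue I1 (DivU)
[2] I1 read-ops, issue I2 (MulU)
[9] I1 finished on DivU
[10] I1→R1
[11] I2 read-ops
[14] I2 finished on MulU
[15] I2→R3
[16] issue I3 (MulU)
[17] I3 read-ops, issue I4 (AddU)
[18] I4 read-ops
[20] I3 finished on MulU, I4 finished on AddU
[21] I3→R4, I4→R0
[22] issue I5 (MulU)
[23] I5 read-ops, issue I6 (DivU)
[24] I6 read-ops, issue I7 (IntU)
[25] I7 read-ops, issue I8 (AddU)
[26] I5 finished on MulU, I7 finished on IntU
[27] I5→R3, I7→R5
[31] I6 finished on DivU
[32] I6→R4
[33] I8 read-ops
[35] I8 finished on AddU
[36] I8→R0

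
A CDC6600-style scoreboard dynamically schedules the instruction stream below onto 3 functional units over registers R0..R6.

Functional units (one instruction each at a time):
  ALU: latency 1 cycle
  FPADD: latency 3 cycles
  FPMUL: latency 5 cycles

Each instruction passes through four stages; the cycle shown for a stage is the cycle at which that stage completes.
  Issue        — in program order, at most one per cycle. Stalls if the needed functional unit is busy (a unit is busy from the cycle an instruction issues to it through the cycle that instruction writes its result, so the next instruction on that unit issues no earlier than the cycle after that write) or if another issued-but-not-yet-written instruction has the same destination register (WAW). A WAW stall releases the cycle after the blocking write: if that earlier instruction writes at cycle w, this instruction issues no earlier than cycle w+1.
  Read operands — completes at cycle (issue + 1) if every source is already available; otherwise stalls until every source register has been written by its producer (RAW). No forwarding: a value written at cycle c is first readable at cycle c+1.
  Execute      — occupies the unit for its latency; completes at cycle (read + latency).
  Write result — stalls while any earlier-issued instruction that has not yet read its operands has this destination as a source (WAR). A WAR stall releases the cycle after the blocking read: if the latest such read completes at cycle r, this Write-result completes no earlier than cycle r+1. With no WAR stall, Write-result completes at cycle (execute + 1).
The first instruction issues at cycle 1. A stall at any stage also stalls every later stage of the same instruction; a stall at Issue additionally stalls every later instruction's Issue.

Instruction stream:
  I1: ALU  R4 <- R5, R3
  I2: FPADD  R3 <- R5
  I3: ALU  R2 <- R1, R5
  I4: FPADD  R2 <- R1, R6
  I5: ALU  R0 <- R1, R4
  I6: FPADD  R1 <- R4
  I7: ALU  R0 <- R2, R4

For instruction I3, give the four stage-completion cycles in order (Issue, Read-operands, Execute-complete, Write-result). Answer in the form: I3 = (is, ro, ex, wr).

I1: IS=1 RO=2 EX=3 WR=4
I2: IS=2 RO=3 EX=6 WR=7
I3: IS=5 RO=6 EX=7 WR=8  [struct: ALU busy until I1 writes@4]
I4: IS=9 RO=10 EX=13 WR=14  [WAW R2: wait I3 write@8]
I5: IS=10 RO=11 EX=12 WR=13
I6: IS=15 RO=16 EX=19 WR=20  [struct: FPADD busy until I4 writes@14]
I7: IS=16 RO=17 EX=18 WR=19

I3 = (5, 6, 7, 8)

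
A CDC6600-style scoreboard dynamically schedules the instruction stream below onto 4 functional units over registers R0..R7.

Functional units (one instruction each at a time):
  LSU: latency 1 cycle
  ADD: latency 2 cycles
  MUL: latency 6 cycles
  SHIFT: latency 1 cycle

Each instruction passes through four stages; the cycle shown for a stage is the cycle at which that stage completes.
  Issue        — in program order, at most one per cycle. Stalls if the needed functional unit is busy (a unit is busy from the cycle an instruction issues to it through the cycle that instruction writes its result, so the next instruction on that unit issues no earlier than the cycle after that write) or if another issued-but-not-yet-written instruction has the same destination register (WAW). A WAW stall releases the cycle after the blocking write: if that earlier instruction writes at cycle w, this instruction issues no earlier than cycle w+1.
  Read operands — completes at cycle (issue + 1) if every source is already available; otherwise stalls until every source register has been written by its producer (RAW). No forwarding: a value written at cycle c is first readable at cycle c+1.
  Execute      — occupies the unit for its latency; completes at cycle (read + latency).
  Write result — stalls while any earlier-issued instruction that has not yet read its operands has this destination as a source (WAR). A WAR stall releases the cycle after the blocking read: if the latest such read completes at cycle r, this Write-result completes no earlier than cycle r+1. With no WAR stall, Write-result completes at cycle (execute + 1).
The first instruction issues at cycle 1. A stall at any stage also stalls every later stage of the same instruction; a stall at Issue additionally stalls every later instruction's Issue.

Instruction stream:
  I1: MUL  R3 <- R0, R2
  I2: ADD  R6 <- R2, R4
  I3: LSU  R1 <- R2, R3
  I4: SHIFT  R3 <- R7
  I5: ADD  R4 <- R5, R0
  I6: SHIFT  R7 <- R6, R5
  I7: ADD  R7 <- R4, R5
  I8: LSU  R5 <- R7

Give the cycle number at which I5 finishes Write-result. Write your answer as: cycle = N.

cycle = 15

t=1  I1 issues→MUL
t=2  I1 reads · I2 issues→ADD
t=3  I2 reads · I3 issues→LSU
t=5  I2 exec-done
t=6  I2 writes R6
t=8  I1 exec-done
t=9  I1 writes R3
t=10  I3 reads · I4 issues→SHIFT
t=11  I3 exec-done · I4 reads · I5 issues→ADD
t=12  I3 writes R1 · I4 exec-done · I5 reads
t=13  I4 writes R3
t=14  I5 exec-done · I6 issues→SHIFT
t=15  I5 writes R4 · I6 reads
t=16  I6 exec-done
t=17  I6 writes R7
t=18  I7 issues→ADD
t=19  I7 reads · I8 issues→LSU
t=21  I7 exec-done
t=22  I7 writes R7
t=23  I8 reads
t=24  I8 exec-done
t=25  I8 writes R5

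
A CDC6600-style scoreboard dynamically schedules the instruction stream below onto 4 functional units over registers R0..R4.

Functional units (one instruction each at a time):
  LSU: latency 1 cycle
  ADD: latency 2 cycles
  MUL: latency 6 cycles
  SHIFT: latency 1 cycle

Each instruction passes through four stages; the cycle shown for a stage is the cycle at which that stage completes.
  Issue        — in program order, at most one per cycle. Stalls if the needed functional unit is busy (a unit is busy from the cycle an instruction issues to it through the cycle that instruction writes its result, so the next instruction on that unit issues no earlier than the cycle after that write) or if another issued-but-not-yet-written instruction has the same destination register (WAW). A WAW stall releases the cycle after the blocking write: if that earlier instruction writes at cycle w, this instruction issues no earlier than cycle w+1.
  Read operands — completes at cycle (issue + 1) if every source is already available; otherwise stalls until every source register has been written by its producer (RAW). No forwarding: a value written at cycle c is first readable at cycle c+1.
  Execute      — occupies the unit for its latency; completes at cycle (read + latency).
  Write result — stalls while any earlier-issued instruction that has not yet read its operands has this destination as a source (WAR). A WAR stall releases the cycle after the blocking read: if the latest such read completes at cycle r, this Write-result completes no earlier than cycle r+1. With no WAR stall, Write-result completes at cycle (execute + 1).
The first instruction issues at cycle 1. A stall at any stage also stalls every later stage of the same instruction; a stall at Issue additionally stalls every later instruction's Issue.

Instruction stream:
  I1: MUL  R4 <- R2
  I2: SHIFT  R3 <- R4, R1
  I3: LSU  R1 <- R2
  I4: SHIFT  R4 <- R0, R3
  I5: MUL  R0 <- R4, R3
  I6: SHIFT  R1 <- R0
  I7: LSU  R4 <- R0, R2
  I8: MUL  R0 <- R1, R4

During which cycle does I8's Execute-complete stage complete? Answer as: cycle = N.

[1] issue I1 (MUL)
[2] I1 read-ops | issue I2 (SHIFT)
[3] issue I3 (LSU)
[4] I3 read-ops
[5] I3 finished on LSU
[8] I1 finished on MUL
[9] I1→R4
[10] I2 read-ops
[11] I2 finished on SHIFT | I3→R1
[12] I2→R3
[13] issue I4 (SHIFT)
[14] I4 read-ops | issue I5 (MUL)
[15] I4 finished on SHIFT
[16] I4→R4
[17] I5 read-ops | issue I6 (SHIFT)
[18] issue I7 (LSU)
[23] I5 finished on MUL
[24] I5→R0
[25] I6 read-ops | I7 read-ops | issue I8 (MUL)
[26] I6 finished on SHIFT | I7 finished on LSU
[27] I6→R1 | I7→R4
[28] I8 read-ops
[34] I8 finished on MUL
[35] I8→R0

cycle = 34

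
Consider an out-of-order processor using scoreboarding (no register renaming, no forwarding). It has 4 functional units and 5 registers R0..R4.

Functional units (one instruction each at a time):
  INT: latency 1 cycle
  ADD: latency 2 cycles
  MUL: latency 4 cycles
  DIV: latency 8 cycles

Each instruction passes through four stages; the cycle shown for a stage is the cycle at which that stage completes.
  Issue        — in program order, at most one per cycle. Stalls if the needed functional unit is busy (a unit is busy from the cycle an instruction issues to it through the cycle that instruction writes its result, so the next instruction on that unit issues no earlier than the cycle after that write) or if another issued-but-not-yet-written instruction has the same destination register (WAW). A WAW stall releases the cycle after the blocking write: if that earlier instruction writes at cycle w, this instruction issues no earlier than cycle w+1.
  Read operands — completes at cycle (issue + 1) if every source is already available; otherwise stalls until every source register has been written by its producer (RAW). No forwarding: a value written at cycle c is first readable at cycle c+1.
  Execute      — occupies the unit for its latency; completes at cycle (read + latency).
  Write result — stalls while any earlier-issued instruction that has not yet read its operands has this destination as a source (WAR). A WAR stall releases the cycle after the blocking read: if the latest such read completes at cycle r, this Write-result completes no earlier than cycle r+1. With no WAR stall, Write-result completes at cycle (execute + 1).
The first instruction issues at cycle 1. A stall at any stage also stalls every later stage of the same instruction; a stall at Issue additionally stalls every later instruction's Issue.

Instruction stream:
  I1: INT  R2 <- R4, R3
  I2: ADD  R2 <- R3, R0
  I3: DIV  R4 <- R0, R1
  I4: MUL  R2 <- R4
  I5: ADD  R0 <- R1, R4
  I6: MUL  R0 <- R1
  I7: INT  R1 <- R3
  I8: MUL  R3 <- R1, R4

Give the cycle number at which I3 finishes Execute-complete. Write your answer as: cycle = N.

[1] issue I1 (INT)
[2] I1 read-ops
[3] I1 finished on INT
[4] I1→R2
[5] issue I2 (ADD)
[6] I2 read-ops; issue I3 (DIV)
[7] I3 read-ops
[8] I2 finished on ADD
[9] I2→R2
[10] issue I4 (MUL)
[11] issue I5 (ADD)
[15] I3 finished on DIV
[16] I3→R4
[17] I4 read-ops; I5 read-ops
[19] I5 finished on ADD
[20] I5→R0
[21] I4 finished on MUL
[22] I4→R2
[23] issue I6 (MUL)
[24] I6 read-ops; issue I7 (INT)
[25] I7 read-ops
[26] I7 finished on INT
[27] I7→R1
[28] I6 finished on MUL
[29] I6→R0
[30] issue I8 (MUL)
[31] I8 read-ops
[35] I8 finished on MUL
[36] I8→R3

cycle = 15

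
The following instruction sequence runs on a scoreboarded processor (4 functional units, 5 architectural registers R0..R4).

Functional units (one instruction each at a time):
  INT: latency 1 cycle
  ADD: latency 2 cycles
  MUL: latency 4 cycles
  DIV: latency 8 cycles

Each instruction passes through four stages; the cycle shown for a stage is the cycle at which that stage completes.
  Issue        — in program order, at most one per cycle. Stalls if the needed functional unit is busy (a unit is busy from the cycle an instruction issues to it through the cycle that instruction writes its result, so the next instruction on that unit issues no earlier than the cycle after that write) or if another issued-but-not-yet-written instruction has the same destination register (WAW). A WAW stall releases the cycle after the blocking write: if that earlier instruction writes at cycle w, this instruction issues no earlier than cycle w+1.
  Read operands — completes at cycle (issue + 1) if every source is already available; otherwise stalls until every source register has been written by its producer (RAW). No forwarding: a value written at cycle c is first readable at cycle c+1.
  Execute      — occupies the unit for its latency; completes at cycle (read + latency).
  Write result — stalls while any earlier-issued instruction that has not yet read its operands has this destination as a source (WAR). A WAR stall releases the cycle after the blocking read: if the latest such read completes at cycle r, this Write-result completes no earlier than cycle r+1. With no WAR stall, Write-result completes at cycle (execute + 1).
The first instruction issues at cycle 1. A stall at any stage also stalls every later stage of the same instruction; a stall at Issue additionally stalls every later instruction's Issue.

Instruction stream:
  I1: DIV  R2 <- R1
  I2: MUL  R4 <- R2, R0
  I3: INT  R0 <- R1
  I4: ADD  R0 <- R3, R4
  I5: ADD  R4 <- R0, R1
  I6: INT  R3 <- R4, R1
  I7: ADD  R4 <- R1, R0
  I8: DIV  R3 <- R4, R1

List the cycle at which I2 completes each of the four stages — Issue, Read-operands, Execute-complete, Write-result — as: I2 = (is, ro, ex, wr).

1) issue 1, read 2, done 10, write 11
2) issue 2, read 12, done 16, write 17  <RAW R2: wait I1 write@11>
3) issue 3, read 4, done 5, write 13  <WAR R0: wait I2 read@12>
4) issue 14, read 18, done 20, write 21  <WAW R0: wait I3 write@13 / RAW R4: wait I2 write@17>
5) issue 22, read 23, done 25, write 26  <struct: ADD busy until I4 writes@21>
6) issue 23, read 27, done 28, write 29  <RAW R4: wait I5 write@26>
7) issue 27, read 28, done 30, write 31  <struct: ADD busy until I5 writes@26>
8) issue 30, read 32, done 40, write 41  <WAW R3: wait I6 write@29 / RAW R4: wait I7 write@31>

I2 = (2, 12, 16, 17)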